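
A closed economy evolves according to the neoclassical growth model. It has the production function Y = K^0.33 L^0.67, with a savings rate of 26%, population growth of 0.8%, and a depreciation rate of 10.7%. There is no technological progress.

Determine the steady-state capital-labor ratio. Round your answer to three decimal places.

At the steady state, Δk = 0, so s·k^α = (n + δ)·k.
Dividing both sides by k: k^(1−α) = s / (n + δ).
k^0.67 = 0.26 / (0.008 + 0.107) = 0.26 / 0.115 = 2.2609
k* = 2.2609^(1/0.67) ≈ 3.3789

k* ≈ 3.379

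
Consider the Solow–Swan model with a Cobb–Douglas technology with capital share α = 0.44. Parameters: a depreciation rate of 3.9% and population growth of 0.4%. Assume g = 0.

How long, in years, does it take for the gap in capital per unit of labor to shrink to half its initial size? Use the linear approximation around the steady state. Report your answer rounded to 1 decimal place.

Near the steady state the convergence rate is λ = (1 − α)(n + δ).
λ = (1 − 0.44) × 0.043 = 0.56 × 0.043 = 0.02408
Half-life = ln 2 / λ = 0.6931 / 0.02408 ≈ 28.78 years

about 28.8 years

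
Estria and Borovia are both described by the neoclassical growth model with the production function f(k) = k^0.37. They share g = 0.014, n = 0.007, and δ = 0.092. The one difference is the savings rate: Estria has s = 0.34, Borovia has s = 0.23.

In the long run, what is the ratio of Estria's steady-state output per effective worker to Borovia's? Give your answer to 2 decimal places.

y*_E / y*_B ≈ 1.26

Steady-state y* = [s/(n + g + δ)]^(α/(1−α)), so the ratio is [ (s_E/(n + g + δ)_E) / (s_B/(n + g + δ)_B) ]^0.5873.
s_E/(n + g + δ)_E = 0.34/0.113 = 3.0088; s_B/(n + g + δ)_B = 0.23/0.113 = 2.0354.
Ratio = (3.0088/2.0354)^0.5873 = 1.4782^0.5873 ≈ 1.2580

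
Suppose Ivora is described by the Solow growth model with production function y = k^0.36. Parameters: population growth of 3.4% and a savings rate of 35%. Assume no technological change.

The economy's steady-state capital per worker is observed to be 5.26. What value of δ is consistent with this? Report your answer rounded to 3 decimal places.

At the steady state, Δk = 0, so s·k^α = (n + δ)·k.
So s / (n + δ) = (k*)^(1−α) = 5.26^0.64 = 2.8935.
Therefore n + δ = s / 2.8935 = 0.35 / 2.8935 = 0.1210, so δ = 0.1210 − 0.034 = 0.0870.

δ ≈ 0.087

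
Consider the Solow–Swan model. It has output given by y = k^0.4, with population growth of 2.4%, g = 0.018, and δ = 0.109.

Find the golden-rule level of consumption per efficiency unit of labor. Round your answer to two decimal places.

c_gold ≈ 1.15

At the golden rule, f'(k) = n + g + δ, so α·k^(α−1) = n + g + δ and k_gold = (α/(n + g + δ))^(1/(1−α)).
k_gold = (0.4/0.151)^(1/0.6) = 2.6490^1.6667 ≈ 5.0717
c_gold = f(k_gold) − (n + g + δ)·k_gold = 1.9145 − 0.151×5.0717 ≈ 1.1487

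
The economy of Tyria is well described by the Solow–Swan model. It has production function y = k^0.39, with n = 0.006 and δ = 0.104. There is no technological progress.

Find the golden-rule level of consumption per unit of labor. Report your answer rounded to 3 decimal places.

At the golden rule, f'(k) = n + δ, so α·k^(α−1) = n + δ and k_gold = (α/(n + δ))^(1/(1−α)).
k_gold = (0.39/0.110)^(1/0.61) = 3.5455^1.6393 ≈ 7.9632
c_gold = f(k_gold) − (n + δ)·k_gold = 2.2461 − 0.110×7.9632 ≈ 1.3701

c_gold ≈ 1.370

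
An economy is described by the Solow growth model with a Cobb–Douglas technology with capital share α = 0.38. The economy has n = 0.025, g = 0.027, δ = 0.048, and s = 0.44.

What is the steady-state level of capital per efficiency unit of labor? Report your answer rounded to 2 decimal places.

k* ≈ 10.91

In steady state, investment equals break-even investment: s·k^α = (n + g + δ)·k.
Rearranging, k^(1−α) = s / (n + g + δ).
k^0.62 = 0.44 / (0.025 + 0.027 + 0.048) = 0.44 / 0.100 = 4.4000
k* = 4.4000^(1/0.62) ≈ 10.9101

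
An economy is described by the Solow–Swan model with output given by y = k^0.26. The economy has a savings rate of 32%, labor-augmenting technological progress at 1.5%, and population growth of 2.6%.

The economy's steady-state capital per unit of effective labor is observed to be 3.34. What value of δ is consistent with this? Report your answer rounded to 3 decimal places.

Steady state requires s·f(k) = (n + g + δ)·k, i.e. s·k^α = (n + g + δ)·k.
So s / (n + g + δ) = (k*)^(1−α) = 3.34^0.74 = 2.4410.
Therefore n + g + δ = s / 2.4410 = 0.32 / 2.4410 = 0.1311, so δ = 0.1311 − 0.041 = 0.0901.

δ ≈ 0.090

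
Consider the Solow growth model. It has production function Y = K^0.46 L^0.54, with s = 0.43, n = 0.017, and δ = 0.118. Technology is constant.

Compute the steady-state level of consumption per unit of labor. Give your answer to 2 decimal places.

Steady state requires s·f(k) = (n + δ)·k, i.e. s·k^α = (n + δ)·k.
Rearranging, k^(1−α) = s / (n + δ).
k^0.54 = 0.43 / (0.017 + 0.118) = 0.43 / 0.135 = 3.1852
k* = 3.1852^(1/0.54) ≈ 8.5454
y* = (k*)^α = 8.5454^0.46 ≈ 2.6829
c* = (1 − s)·y* = (1 − 0.43) × 2.6829 ≈ 1.5293

c* ≈ 1.53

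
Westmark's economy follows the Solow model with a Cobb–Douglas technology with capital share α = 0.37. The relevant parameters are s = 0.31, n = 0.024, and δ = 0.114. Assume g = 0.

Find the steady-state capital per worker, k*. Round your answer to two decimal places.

k* = 3.61

In steady state, investment equals break-even investment: s·k^α = (n + δ)·k.
Rearranging, k^(1−α) = s / (n + δ).
k^0.63 = 0.31 / (0.024 + 0.114) = 0.31 / 0.138 = 2.2464
k* = 2.2464^(1/0.63) ≈ 3.6134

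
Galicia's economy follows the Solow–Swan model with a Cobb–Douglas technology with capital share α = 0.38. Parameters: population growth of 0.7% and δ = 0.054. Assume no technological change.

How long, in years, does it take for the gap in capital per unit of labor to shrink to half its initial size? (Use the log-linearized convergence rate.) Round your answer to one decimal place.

about 18.3 years

Near the steady state the convergence rate is λ = (1 − α)(n + δ).
λ = (1 − 0.38) × 0.061 = 0.62 × 0.061 = 0.03782
Half-life = ln 2 / λ = 0.6931 / 0.03782 ≈ 18.33 years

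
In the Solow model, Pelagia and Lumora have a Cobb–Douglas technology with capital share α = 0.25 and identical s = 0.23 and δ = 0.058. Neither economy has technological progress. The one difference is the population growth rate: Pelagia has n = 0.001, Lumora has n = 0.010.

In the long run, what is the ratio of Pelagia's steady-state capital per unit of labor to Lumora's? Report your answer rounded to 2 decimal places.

k*_P / k*_L ≈ 1.21

Steady-state k* = [s/(n + δ)]^(1/(1−α)), so the ratio is [ (s_P/(n + δ)_P) / (s_L/(n + δ)_L) ]^1.3333.
s_P/(n + δ)_P = 0.23/0.059 = 3.8983; s_L/(n + δ)_L = 0.23/0.068 = 3.3824.
Ratio = (3.8983/3.3824)^1.3333 = 1.1525^1.3333 ≈ 1.2083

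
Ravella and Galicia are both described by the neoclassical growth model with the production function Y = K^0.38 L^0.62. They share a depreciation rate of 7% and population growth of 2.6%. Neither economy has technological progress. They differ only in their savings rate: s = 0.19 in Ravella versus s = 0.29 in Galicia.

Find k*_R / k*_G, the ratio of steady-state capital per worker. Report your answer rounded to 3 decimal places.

k*_R / k*_G ≈ 0.506

Steady-state k* = [s/(n + δ)]^(1/(1−α)), so the ratio is [ (s_R/(n + δ)_R) / (s_G/(n + δ)_G) ]^1.6129.
s_R/(n + δ)_R = 0.19/0.096 = 1.9792; s_G/(n + δ)_G = 0.29/0.096 = 3.0208.
Ratio = (1.9792/3.0208)^1.6129 = 0.6552^1.6129 ≈ 0.5056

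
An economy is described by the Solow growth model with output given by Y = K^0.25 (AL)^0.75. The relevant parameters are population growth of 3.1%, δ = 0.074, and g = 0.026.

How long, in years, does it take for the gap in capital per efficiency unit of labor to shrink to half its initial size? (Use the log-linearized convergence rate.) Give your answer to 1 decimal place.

Near the steady state the convergence rate is λ = (1 − α)(n + g + δ).
λ = (1 − 0.25) × 0.131 = 0.75 × 0.131 = 0.09825
Half-life = ln 2 / λ = 0.6931 / 0.09825 ≈ 7.05 years

half-life ≈ 7.1 years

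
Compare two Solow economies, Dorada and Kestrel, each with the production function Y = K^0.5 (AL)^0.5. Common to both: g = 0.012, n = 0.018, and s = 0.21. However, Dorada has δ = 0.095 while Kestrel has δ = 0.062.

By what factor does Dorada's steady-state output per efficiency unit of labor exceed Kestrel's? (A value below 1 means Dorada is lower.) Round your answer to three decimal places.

ratio ≈ 0.736

Steady-state y* = [s/(n + g + δ)]^(α/(1−α)), so the ratio is [ (s_D/(n + g + δ)_D) / (s_K/(n + g + δ)_K) ]^1.
s_D/(n + g + δ)_D = 0.21/0.125 = 1.6800; s_K/(n + g + δ)_K = 0.21/0.092 = 2.2826.
Ratio = (1.6800/2.2826)^1 = 0.7360^1 ≈ 0.7360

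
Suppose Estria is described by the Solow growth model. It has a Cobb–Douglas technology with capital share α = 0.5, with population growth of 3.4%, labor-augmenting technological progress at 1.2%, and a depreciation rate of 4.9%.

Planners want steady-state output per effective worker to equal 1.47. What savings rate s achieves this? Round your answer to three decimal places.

s ≈ 0.140

In steady state, investment equals break-even investment: s·k^α = (n + g + δ)·k.
Since y* = [s/(n + g + δ)]^(α/(1−α)), we have s/(n + g + δ) = (y*)^((1−α)/α) = 1.47^1 = 1.4700.
Therefore s = 1.4700 × (n + g + δ) = 1.4700 × 0.095 = 0.1397.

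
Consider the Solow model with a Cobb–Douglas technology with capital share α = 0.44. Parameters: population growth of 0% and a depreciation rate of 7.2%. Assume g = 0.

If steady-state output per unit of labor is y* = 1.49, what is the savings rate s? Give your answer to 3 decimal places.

s ≈ 0.120

At the steady state, Δk = 0, so s·k^α = (n + δ)·k.
Since y* = [s/(n + δ)]^(α/(1−α)), we have s/(n + δ) = (y*)^((1−α)/α) = 1.49^1.2727 = 1.6612.
Therefore s = 1.6612 × (n + δ) = 1.6612 × 0.072 = 0.1196.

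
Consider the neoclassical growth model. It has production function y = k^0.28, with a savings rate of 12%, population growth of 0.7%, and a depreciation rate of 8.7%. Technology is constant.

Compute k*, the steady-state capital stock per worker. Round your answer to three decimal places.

At the steady state, Δk = 0, so s·k^α = (n + δ)·k.
Dividing both sides by k: k^(1−α) = s / (n + δ).
k^0.72 = 0.12 / (0.007 + 0.087) = 0.12 / 0.094 = 1.2766
k* = 1.2766^(1/0.72) ≈ 1.4038

k* ≈ 1.404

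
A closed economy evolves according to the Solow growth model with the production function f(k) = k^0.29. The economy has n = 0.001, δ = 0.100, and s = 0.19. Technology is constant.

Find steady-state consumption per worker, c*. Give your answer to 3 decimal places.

Steady state requires s·f(k) = (n + δ)·k, i.e. s·k^α = (n + δ)·k.
Dividing both sides by k: k^(1−α) = s / (n + δ).
k^0.71 = 0.19 / (0.001 + 0.100) = 0.19 / 0.101 = 1.8812
k* = 1.8812^(1/0.71) ≈ 2.4352
y* = (k*)^α = 2.4352^0.29 ≈ 1.2945
c* = (1 − s)·y* = (1 − 0.19) × 1.2945 ≈ 1.0485

c* = 1.049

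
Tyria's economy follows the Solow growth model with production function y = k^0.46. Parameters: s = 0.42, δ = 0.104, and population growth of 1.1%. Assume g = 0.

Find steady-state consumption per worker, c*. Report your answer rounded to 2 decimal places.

At the steady state, Δk = 0, so s·k^α = (n + δ)·k.
Rearranging, k^(1−α) = s / (n + δ).
k^0.54 = 0.42 / (0.011 + 0.104) = 0.42 / 0.115 = 3.6522
k* = 3.6522^(1/0.54) ≈ 11.0095
y* = (k*)^α = 11.0095^0.46 ≈ 3.0145
c* = (1 − s)·y* = (1 − 0.42) × 3.0145 ≈ 1.7484

c* ≈ 1.75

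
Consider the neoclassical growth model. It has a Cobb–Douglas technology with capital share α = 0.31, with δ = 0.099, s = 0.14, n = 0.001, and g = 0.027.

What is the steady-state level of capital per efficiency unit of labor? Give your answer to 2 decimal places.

In steady state, investment equals break-even investment: s·k^α = (n + g + δ)·k.
Rearranging, k^(1−α) = s / (n + g + δ).
k^0.69 = 0.14 / (0.001 + 0.027 + 0.099) = 0.14 / 0.127 = 1.1024
k* = 1.1024^(1/0.69) ≈ 1.1518

k* = 1.15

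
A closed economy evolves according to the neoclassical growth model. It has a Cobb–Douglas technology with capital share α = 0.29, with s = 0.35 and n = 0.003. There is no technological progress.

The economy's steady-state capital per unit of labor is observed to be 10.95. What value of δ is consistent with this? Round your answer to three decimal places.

In steady state, investment equals break-even investment: s·k^α = (n + δ)·k.
So s / (n + δ) = (k*)^(1−α) = 10.95^0.71 = 5.4700.
Therefore n + δ = s / 5.4700 = 0.35 / 5.4700 = 0.0640, so δ = 0.0640 − 0.003 = 0.0610.

δ ≈ 0.061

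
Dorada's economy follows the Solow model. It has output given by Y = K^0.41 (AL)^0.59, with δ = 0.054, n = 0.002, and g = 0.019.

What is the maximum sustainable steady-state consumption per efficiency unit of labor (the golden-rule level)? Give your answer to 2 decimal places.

c_gold ≈ 1.92

At the golden rule, f'(k) = n + g + δ, so α·k^(α−1) = n + g + δ and k_gold = (α/(n + g + δ))^(1/(1−α)).
k_gold = (0.41/0.075)^(1/0.59) = 5.4667^1.6949 ≈ 17.7980
c_gold = f(k_gold) − (n + g + δ)·k_gold = 3.2558 − 0.075×17.7980 ≈ 1.9210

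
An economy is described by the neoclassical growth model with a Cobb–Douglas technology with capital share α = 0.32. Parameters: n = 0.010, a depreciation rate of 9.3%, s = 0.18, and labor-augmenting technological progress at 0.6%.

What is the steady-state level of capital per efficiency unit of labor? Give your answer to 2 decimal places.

In steady state, investment equals break-even investment: s·k^α = (n + g + δ)·k.
Dividing both sides by k: k^(1−α) = s / (n + g + δ).
k^0.68 = 0.18 / (0.010 + 0.006 + 0.093) = 0.18 / 0.109 = 1.6514
k* = 1.6514^(1/0.68) ≈ 2.0911

k* ≈ 2.09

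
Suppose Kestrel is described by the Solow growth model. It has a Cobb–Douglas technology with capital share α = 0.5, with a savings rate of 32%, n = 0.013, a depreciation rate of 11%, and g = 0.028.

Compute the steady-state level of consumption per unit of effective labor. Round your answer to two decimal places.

In steady state, investment equals break-even investment: s·k^α = (n + g + δ)·k.
Rearranging, k^(1−α) = s / (n + g + δ).
k^0.5 = 0.32 / (0.013 + 0.028 + 0.110) = 0.32 / 0.151 = 2.1192
k* = 2.1192^(1/0.5) ≈ 4.4910
y* = (k*)^α = 4.4910^0.5 ≈ 2.1192
c* = (1 − s)·y* = (1 − 0.32) × 2.1192 ≈ 1.4411

c* = 1.44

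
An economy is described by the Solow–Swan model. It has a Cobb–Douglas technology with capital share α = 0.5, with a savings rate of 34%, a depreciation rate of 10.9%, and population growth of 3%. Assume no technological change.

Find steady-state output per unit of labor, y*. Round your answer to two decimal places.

y* ≈ 2.45

In steady state, investment equals break-even investment: s·k^α = (n + δ)·k.
Dividing both sides by k: k^(1−α) = s / (n + δ).
k^0.5 = 0.34 / (0.030 + 0.109) = 0.34 / 0.139 = 2.4460
k* = 2.4460^(1/0.5) ≈ 5.9829
y* = (k*)^α = 5.9829^0.5 ≈ 2.4460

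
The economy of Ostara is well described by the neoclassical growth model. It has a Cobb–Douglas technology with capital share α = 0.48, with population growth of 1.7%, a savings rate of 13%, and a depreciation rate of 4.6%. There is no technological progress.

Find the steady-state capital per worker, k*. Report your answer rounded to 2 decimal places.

k* = 4.03

Steady state requires s·f(k) = (n + δ)·k, i.e. s·k^α = (n + δ)·k.
Dividing both sides by k: k^(1−α) = s / (n + δ).
k^0.52 = 0.13 / (0.017 + 0.046) = 0.13 / 0.063 = 2.0635
k* = 2.0635^(1/0.52) ≈ 4.0273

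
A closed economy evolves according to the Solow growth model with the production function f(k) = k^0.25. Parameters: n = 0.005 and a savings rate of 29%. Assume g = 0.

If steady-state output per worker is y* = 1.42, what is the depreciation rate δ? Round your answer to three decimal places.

Steady state requires s·f(k) = (n + δ)·k, i.e. s·k^α = (n + δ)·k.
Since y* = [s/(n + δ)]^(α/(1−α)), we have s/(n + δ) = (y*)^((1−α)/α) = 1.42^3 = 2.8633.
Therefore n + δ = s / 2.8633 = 0.29 / 2.8633 = 0.1013, so δ = 0.1013 − 0.005 = 0.0963.

δ ≈ 0.096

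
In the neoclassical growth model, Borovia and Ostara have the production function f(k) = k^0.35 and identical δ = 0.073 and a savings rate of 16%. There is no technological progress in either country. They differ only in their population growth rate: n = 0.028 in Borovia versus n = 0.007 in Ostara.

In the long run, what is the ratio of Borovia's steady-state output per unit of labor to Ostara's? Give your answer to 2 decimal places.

Steady-state y* = [s/(n + δ)]^(α/(1−α)), so the ratio is [ (s_B/(n + δ)_B) / (s_O/(n + δ)_O) ]^0.5385.
s_B/(n + δ)_B = 0.16/0.101 = 1.5842; s_O/(n + δ)_O = 0.16/0.080 = 2.0000.
Ratio = (1.5842/2.0000)^0.5385 = 0.7921^0.5385 ≈ 0.8820

ratio ≈ 0.88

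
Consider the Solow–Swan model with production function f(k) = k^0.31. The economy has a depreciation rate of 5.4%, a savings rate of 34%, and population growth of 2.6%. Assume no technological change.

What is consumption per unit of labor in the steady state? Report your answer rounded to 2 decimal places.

In steady state, investment equals break-even investment: s·k^α = (n + δ)·k.
Dividing both sides by k: k^(1−α) = s / (n + δ).
k^0.69 = 0.34 / (0.026 + 0.054) = 0.34 / 0.080 = 4.2500
k* = 4.2500^(1/0.69) ≈ 8.1416
y* = (k*)^α = 8.1416^0.31 ≈ 1.9157
c* = (1 − s)·y* = (1 − 0.34) × 1.9157 ≈ 1.2644

c* = 1.26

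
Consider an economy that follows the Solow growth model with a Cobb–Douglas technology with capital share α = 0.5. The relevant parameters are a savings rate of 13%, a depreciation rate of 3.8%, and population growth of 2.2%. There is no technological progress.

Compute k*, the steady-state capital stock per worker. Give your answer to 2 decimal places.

Steady state requires s·f(k) = (n + δ)·k, i.e. s·k^α = (n + δ)·k.
Dividing both sides by k: k^(1−α) = s / (n + δ).
k^0.5 = 0.13 / (0.022 + 0.038) = 0.13 / 0.060 = 2.1667
k* = 2.1667^(1/0.5) ≈ 4.6946

k* = 4.69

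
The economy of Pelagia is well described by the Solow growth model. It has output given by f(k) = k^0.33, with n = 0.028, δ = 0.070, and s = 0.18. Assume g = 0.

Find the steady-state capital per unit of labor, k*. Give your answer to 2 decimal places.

In steady state, investment equals break-even investment: s·k^α = (n + δ)·k.
Dividing both sides by k: k^(1−α) = s / (n + δ).
k^0.67 = 0.18 / (0.028 + 0.070) = 0.18 / 0.098 = 1.8367
k* = 1.8367^(1/0.67) ≈ 2.4779

k* = 2.48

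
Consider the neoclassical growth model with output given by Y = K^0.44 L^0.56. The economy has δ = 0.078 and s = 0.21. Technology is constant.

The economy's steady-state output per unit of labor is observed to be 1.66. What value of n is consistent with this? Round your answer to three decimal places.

n ≈ 0.032

At the steady state, Δk = 0, so s·k^α = (n + δ)·k.
Since y* = [s/(n + δ)]^(α/(1−α)), we have s/(n + δ) = (y*)^((1−α)/α) = 1.66^1.2727 = 1.9060.
Therefore n + δ = s / 1.9060 = 0.21 / 1.9060 = 0.1102, so n = 0.1102 − 0.078 = 0.0322.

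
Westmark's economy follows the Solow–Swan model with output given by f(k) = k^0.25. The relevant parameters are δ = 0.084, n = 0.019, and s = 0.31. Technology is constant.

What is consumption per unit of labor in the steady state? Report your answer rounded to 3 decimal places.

c* ≈ 0.996

Steady state requires s·f(k) = (n + δ)·k, i.e. s·k^α = (n + δ)·k.
Rearranging, k^(1−α) = s / (n + δ).
k^0.75 = 0.31 / (0.019 + 0.084) = 0.31 / 0.103 = 3.0097
k* = 3.0097^(1/0.75) ≈ 4.3454
y* = (k*)^α = 4.3454^0.25 ≈ 1.4438
c* = (1 − s)·y* = (1 − 0.31) × 1.4438 ≈ 0.9962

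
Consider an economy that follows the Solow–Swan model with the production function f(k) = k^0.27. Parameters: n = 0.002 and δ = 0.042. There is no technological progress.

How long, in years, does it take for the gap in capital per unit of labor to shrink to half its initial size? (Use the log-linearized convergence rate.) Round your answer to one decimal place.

half-life ≈ 21.6 years

Near the steady state the convergence rate is λ = (1 − α)(n + δ).
λ = (1 − 0.27) × 0.044 = 0.73 × 0.044 = 0.03212
Half-life = ln 2 / λ = 0.6931 / 0.03212 ≈ 21.58 years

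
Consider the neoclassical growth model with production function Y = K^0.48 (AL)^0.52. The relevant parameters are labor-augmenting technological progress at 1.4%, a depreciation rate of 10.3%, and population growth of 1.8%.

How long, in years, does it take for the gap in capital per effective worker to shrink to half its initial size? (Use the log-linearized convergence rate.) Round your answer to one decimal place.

half-life ≈ 9.9 years

Near the steady state the convergence rate is λ = (1 − α)(n + g + δ).
λ = (1 − 0.48) × 0.135 = 0.52 × 0.135 = 0.0702
Half-life = ln 2 / λ = 0.6931 / 0.0702 ≈ 9.87 years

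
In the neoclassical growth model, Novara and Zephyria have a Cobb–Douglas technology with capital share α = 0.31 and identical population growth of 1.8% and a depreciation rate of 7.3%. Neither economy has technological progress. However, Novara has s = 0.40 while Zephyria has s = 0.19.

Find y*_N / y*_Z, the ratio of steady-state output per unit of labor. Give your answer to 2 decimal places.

y*_N / y*_Z ≈ 1.40

Steady-state y* = [s/(n + δ)]^(α/(1−α)), so the ratio is [ (s_N/(n + δ)_N) / (s_Z/(n + δ)_Z) ]^0.4493.
s_N/(n + δ)_N = 0.40/0.091 = 4.3956; s_Z/(n + δ)_Z = 0.19/0.091 = 2.0879.
Ratio = (4.3956/2.0879)^0.4493 = 2.1053^0.4493 ≈ 1.3972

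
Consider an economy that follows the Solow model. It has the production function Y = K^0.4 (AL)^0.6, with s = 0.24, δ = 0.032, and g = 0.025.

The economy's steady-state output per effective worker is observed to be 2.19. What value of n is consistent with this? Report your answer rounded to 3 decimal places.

n ≈ 0.017

Steady state requires s·f(k) = (n + g + δ)·k, i.e. s·k^α = (n + g + δ)·k.
Since y* = [s/(n + g + δ)]^(α/(1−α)), we have s/(n + g + δ) = (y*)^((1−α)/α) = 2.19^1.5 = 3.2409.
Therefore n + g + δ = s / 3.2409 = 0.24 / 3.2409 = 0.0741, so n = 0.0741 − 0.057 = 0.0171.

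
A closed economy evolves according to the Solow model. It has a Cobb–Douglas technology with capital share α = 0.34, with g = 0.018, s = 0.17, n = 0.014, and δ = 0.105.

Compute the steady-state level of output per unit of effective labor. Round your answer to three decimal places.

y* = 1.118

At the steady state, Δk = 0, so s·k^α = (n + g + δ)·k.
Rearranging, k^(1−α) = s / (n + g + δ).
k^0.66 = 0.17 / (0.014 + 0.018 + 0.105) = 0.17 / 0.137 = 1.2409
k* = 1.2409^(1/0.66) ≈ 1.3868
y* = (k*)^α = 1.3868^0.34 ≈ 1.1176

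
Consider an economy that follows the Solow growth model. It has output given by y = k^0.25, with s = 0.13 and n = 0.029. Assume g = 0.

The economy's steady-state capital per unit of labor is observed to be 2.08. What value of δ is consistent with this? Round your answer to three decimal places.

At the steady state, Δk = 0, so s·k^α = (n + δ)·k.
So s / (n + δ) = (k*)^(1−α) = 2.08^0.75 = 1.7320.
Therefore n + δ = s / 1.7320 = 0.13 / 1.7320 = 0.0751, so δ = 0.0751 − 0.029 = 0.0461.

δ ≈ 0.046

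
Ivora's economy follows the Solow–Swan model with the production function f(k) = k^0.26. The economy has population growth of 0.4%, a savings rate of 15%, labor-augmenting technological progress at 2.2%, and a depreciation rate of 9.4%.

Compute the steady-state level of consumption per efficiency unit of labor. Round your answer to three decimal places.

In steady state, investment equals break-even investment: s·k^α = (n + g + δ)·k.
Dividing both sides by k: k^(1−α) = s / (n + g + δ).
k^0.74 = 0.15 / (0.004 + 0.022 + 0.094) = 0.15 / 0.120 = 1.2500
k* = 1.2500^(1/0.74) ≈ 1.3519
y* = (k*)^α = 1.3519^0.26 ≈ 1.0815
c* = (1 − s)·y* = (1 − 0.15) × 1.0815 ≈ 0.9193

c* = 0.919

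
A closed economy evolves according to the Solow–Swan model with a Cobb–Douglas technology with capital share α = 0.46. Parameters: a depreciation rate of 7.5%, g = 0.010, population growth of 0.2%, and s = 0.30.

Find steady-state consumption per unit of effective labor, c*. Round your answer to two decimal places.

c* = 2.01

At the steady state, Δk = 0, so s·k^α = (n + g + δ)·k.
Rearranging, k^(1−α) = s / (n + g + δ).
k^0.54 = 0.30 / (0.002 + 0.010 + 0.075) = 0.30 / 0.087 = 3.4483
k* = 3.4483^(1/0.54) ≈ 9.8984
y* = (k*)^α = 9.8984^0.46 ≈ 2.8705
c* = (1 − s)·y* = (1 − 0.30) × 2.8705 ≈ 2.0094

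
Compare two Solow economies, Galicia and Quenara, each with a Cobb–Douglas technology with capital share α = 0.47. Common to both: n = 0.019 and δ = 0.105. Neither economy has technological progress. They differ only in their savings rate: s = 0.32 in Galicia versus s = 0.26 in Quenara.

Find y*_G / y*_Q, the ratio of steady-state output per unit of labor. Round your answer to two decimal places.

ratio ≈ 1.20

Steady-state y* = [s/(n + δ)]^(α/(1−α)), so the ratio is [ (s_G/(n + δ)_G) / (s_Q/(n + δ)_Q) ]^0.8868.
s_G/(n + δ)_G = 0.32/0.124 = 2.5806; s_Q/(n + δ)_Q = 0.26/0.124 = 2.0968.
Ratio = (2.5806/2.0968)^0.8868 = 1.2307^0.8868 ≈ 1.2021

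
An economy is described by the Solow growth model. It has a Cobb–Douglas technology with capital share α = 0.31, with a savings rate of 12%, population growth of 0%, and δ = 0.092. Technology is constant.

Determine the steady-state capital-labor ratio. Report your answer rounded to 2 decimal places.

In steady state, investment equals break-even investment: s·k^α = (n + δ)·k.
Dividing both sides by k: k^(1−α) = s / (n + δ).
k^0.69 = 0.12 / (0.000 + 0.092) = 0.12 / 0.092 = 1.3043
k* = 1.3043^(1/0.69) ≈ 1.4696

k* = 1.47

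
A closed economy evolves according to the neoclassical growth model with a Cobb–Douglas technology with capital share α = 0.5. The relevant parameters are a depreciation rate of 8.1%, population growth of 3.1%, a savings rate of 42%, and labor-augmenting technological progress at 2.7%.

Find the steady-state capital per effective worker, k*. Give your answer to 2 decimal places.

k* = 9.13

In steady state, investment equals break-even investment: s·k^α = (n + g + δ)·k.
Rearranging, k^(1−α) = s / (n + g + δ).
k^0.5 = 0.42 / (0.031 + 0.027 + 0.081) = 0.42 / 0.139 = 3.0216
k* = 3.0216^(1/0.5) ≈ 9.1301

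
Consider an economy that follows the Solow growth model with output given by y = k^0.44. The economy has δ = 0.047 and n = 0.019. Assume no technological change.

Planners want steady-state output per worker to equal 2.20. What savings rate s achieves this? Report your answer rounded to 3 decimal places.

Steady state requires s·f(k) = (n + δ)·k, i.e. s·k^α = (n + δ)·k.
Since y* = [s/(n + δ)]^(α/(1−α)), we have s/(n + δ) = (y*)^((1−α)/α) = 2.20^1.2727 = 2.7277.
Therefore s = 2.7277 × (n + δ) = 2.7277 × 0.066 = 0.1800.

s ≈ 0.180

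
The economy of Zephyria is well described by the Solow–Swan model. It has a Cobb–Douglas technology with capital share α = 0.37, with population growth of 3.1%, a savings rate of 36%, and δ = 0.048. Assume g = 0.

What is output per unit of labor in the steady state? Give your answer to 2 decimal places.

At the steady state, Δk = 0, so s·k^α = (n + δ)·k.
Dividing both sides by k: k^(1−α) = s / (n + δ).
k^0.63 = 0.36 / (0.031 + 0.048) = 0.36 / 0.079 = 4.5570
k* = 4.5570^(1/0.63) ≈ 11.1051
y* = (k*)^α = 11.1051^0.37 ≈ 2.4369

y* = 2.44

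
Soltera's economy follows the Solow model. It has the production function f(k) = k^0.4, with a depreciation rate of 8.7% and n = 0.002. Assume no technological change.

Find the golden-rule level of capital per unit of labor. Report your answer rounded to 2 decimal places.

k_gold ≈ 12.24

The golden rule sets f'(k) = n + δ, i.e. α·k^(α−1) = n + δ.
So k^(1−α) = α / (n + δ) = 0.4 / 0.089 = 4.4944.
k_gold = 4.4944^(1/0.6) ≈ 12.2401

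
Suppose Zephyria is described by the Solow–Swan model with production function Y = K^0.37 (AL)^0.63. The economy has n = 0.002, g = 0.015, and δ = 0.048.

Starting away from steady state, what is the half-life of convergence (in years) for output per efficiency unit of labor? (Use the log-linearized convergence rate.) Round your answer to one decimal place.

about 16.9 years

Near the steady state the convergence rate is λ = (1 − α)(n + g + δ).
λ = (1 − 0.37) × 0.065 = 0.63 × 0.065 = 0.04095
Half-life = ln 2 / λ = 0.6931 / 0.04095 ≈ 16.93 years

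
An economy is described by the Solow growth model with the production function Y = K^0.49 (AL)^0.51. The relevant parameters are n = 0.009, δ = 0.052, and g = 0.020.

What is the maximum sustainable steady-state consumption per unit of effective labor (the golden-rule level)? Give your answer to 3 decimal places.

c_gold ≈ 2.875

At the golden rule, f'(k) = n + g + δ, so α·k^(α−1) = n + g + δ and k_gold = (α/(n + g + δ))^(1/(1−α)).
k_gold = (0.49/0.081)^(1/0.51) = 6.0494^1.9608 ≈ 34.1021
c_gold = f(k_gold) − (n + g + δ)·k_gold = 5.6372 − 0.081×34.1021 ≈ 2.8749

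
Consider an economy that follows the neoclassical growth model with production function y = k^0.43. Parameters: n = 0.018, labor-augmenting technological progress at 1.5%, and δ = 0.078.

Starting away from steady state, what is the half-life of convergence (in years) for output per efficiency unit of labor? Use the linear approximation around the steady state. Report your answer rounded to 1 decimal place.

Near the steady state the convergence rate is λ = (1 − α)(n + g + δ).
λ = (1 − 0.43) × 0.111 = 0.57 × 0.111 = 0.06327
Half-life = ln 2 / λ = 0.6931 / 0.06327 ≈ 10.95 years

t_½ ≈ 11.0 years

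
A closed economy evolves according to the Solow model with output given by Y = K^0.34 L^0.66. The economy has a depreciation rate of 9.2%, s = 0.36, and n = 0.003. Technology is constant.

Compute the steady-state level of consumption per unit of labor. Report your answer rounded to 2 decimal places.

c* ≈ 1.27

Steady state requires s·f(k) = (n + δ)·k, i.e. s·k^α = (n + δ)·k.
Dividing both sides by k: k^(1−α) = s / (n + δ).
k^0.66 = 0.36 / (0.003 + 0.092) = 0.36 / 0.095 = 3.7895
k* = 3.7895^(1/0.66) ≈ 7.5273
y* = (k*)^α = 7.5273^0.34 ≈ 1.9864
c* = (1 − s)·y* = (1 − 0.36) × 1.9864 ≈ 1.2713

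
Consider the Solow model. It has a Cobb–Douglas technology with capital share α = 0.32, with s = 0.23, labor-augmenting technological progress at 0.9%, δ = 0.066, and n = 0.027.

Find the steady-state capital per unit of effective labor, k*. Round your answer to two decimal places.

k* ≈ 3.31

In steady state, investment equals break-even investment: s·k^α = (n + g + δ)·k.
Rearranging, k^(1−α) = s / (n + g + δ).
k^0.68 = 0.23 / (0.027 + 0.009 + 0.066) = 0.23 / 0.102 = 2.2549
k* = 2.2549^(1/0.68) ≈ 3.3060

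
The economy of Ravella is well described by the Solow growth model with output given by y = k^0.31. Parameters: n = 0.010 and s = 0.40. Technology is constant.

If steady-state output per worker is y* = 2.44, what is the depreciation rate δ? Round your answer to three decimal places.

δ ≈ 0.045

At the steady state, Δk = 0, so s·k^α = (n + δ)·k.
Since y* = [s/(n + δ)]^(α/(1−α)), we have s/(n + δ) = (y*)^((1−α)/α) = 2.44^2.2258 = 7.2820.
Therefore n + δ = s / 7.2820 = 0.40 / 7.2820 = 0.0549, so δ = 0.0549 − 0.010 = 0.0449.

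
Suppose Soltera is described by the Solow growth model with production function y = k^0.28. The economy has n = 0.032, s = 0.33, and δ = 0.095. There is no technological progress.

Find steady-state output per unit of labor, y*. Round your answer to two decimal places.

y* ≈ 1.45

In steady state, investment equals break-even investment: s·k^α = (n + δ)·k.
Dividing both sides by k: k^(1−α) = s / (n + δ).
k^0.72 = 0.33 / (0.032 + 0.095) = 0.33 / 0.127 = 2.5984
k* = 2.5984^(1/0.72) ≈ 3.7669
y* = (k*)^α = 3.7669^0.28 ≈ 1.4497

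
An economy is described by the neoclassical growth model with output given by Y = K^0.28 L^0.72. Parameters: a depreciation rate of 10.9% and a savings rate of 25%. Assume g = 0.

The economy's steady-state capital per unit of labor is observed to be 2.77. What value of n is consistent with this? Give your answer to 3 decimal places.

Steady state requires s·f(k) = (n + δ)·k, i.e. s·k^α = (n + δ)·k.
So s / (n + δ) = (k*)^(1−α) = 2.77^0.72 = 2.0825.
Therefore n + δ = s / 2.0825 = 0.25 / 2.0825 = 0.1200, so n = 0.1200 − 0.109 = 0.0110.

n ≈ 0.011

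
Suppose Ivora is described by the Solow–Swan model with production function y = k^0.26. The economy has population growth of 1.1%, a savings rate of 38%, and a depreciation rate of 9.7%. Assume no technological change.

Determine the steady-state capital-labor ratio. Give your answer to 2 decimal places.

k* ≈ 5.47

Steady state requires s·f(k) = (n + δ)·k, i.e. s·k^α = (n + δ)·k.
Dividing both sides by k: k^(1−α) = s / (n + δ).
k^0.74 = 0.38 / (0.011 + 0.097) = 0.38 / 0.108 = 3.5185
k* = 3.5185^(1/0.74) ≈ 5.4742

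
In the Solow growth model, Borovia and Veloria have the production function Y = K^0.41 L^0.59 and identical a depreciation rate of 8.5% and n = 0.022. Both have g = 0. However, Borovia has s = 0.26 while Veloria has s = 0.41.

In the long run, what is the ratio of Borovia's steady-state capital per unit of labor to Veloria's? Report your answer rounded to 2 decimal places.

k*_B / k*_V ≈ 0.46

Steady-state k* = [s/(n + δ)]^(1/(1−α)), so the ratio is [ (s_B/(n + δ)_B) / (s_V/(n + δ)_V) ]^1.6949.
s_B/(n + δ)_B = 0.26/0.107 = 2.4299; s_V/(n + δ)_V = 0.41/0.107 = 3.8318.
Ratio = (2.4299/3.8318)^1.6949 = 0.6341^1.6949 ≈ 0.4620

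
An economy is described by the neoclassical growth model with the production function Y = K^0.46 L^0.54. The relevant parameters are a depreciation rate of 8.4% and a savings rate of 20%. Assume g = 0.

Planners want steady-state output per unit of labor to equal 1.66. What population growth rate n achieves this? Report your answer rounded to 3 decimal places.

n ≈ 0.026

Steady state requires s·f(k) = (n + δ)·k, i.e. s·k^α = (n + δ)·k.
Since y* = [s/(n + δ)]^(α/(1−α)), we have s/(n + δ) = (y*)^((1−α)/α) = 1.66^1.1739 = 1.8129.
Therefore n + δ = s / 1.8129 = 0.20 / 1.8129 = 0.1103, so n = 0.1103 − 0.084 = 0.0263.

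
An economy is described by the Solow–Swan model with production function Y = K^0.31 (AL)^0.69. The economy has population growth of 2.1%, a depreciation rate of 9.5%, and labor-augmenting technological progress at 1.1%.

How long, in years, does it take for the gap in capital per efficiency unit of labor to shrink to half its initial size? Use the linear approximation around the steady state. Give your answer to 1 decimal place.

Near the steady state the convergence rate is λ = (1 − α)(n + g + δ).
λ = (1 − 0.31) × 0.127 = 0.69 × 0.127 = 0.08763
Half-life = ln 2 / λ = 0.6931 / 0.08763 ≈ 7.91 years

t_½ ≈ 7.9 years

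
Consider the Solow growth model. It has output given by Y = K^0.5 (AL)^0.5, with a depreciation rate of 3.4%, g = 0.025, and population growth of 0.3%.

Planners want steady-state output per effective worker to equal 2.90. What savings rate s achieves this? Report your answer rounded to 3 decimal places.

s ≈ 0.180

Steady state requires s·f(k) = (n + g + δ)·k, i.e. s·k^α = (n + g + δ)·k.
Since y* = [s/(n + g + δ)]^(α/(1−α)), we have s/(n + g + δ) = (y*)^((1−α)/α) = 2.90^1 = 2.9000.
Therefore s = 2.9000 × (n + g + δ) = 2.9000 × 0.062 = 0.1798.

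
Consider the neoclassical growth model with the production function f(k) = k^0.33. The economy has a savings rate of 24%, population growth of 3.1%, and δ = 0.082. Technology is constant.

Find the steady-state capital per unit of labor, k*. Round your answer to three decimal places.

k* ≈ 3.078

Steady state requires s·f(k) = (n + δ)·k, i.e. s·k^α = (n + δ)·k.
Dividing both sides by k: k^(1−α) = s / (n + δ).
k^0.67 = 0.24 / (0.031 + 0.082) = 0.24 / 0.113 = 2.1239
k* = 2.1239^(1/0.67) ≈ 3.0779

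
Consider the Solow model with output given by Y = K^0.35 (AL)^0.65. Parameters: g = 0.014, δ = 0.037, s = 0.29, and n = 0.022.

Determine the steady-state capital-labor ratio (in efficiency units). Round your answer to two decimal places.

k* = 8.35

At the steady state, Δk = 0, so s·k^α = (n + g + δ)·k.
Dividing both sides by k: k^(1−α) = s / (n + g + δ).
k^0.65 = 0.29 / (0.022 + 0.014 + 0.037) = 0.29 / 0.073 = 3.9726
k* = 3.9726^(1/0.65) ≈ 8.3494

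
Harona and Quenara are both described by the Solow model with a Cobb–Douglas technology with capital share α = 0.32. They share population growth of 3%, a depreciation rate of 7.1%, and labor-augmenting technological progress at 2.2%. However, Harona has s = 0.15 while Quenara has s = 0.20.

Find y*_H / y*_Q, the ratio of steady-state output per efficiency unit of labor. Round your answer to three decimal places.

Steady-state y* = [s/(n + g + δ)]^(α/(1−α)), so the ratio is [ (s_H/(n + g + δ)_H) / (s_Q/(n + g + δ)_Q) ]^0.4706.
s_H/(n + g + δ)_H = 0.15/0.123 = 1.2195; s_Q/(n + g + δ)_Q = 0.20/0.123 = 1.6260.
Ratio = (1.2195/1.6260)^0.4706 = 0.7500^0.4706 ≈ 0.8734

ratio ≈ 0.873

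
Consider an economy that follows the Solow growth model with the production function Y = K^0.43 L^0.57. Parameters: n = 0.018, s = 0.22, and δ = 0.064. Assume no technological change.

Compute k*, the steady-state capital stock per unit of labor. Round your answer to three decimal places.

k* = 5.649

In steady state, investment equals break-even investment: s·k^α = (n + δ)·k.
Dividing both sides by k: k^(1−α) = s / (n + δ).
k^0.57 = 0.22 / (0.018 + 0.064) = 0.22 / 0.082 = 2.6829
k* = 2.6829^(1/0.57) ≈ 5.6486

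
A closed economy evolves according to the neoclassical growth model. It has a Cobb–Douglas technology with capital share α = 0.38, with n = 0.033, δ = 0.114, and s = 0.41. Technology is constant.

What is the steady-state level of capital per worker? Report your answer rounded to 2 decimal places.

At the steady state, Δk = 0, so s·k^α = (n + δ)·k.
Dividing both sides by k: k^(1−α) = s / (n + δ).
k^0.62 = 0.41 / (0.033 + 0.114) = 0.41 / 0.147 = 2.7891
k* = 2.7891^(1/0.62) ≈ 5.2299

k* ≈ 5.23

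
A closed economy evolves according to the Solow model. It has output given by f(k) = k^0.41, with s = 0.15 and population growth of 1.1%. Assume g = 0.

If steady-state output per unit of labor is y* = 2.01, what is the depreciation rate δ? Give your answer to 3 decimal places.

δ ≈ 0.044

In steady state, investment equals break-even investment: s·k^α = (n + δ)·k.
Since y* = [s/(n + δ)]^(α/(1−α)), we have s/(n + δ) = (y*)^((1−α)/α) = 2.01^1.439 = 2.7309.
Therefore n + δ = s / 2.7309 = 0.15 / 2.7309 = 0.0549, so δ = 0.0549 − 0.011 = 0.0439.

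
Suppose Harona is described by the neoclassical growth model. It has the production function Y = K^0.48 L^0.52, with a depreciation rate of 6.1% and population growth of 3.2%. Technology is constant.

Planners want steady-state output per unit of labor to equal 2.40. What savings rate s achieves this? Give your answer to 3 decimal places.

s ≈ 0.240

In steady state, investment equals break-even investment: s·k^α = (n + δ)·k.
Since y* = [s/(n + δ)]^(α/(1−α)), we have s/(n + δ) = (y*)^((1−α)/α) = 2.40^1.0833 = 2.5816.
Therefore s = 2.5816 × (n + δ) = 2.5816 × 0.093 = 0.2401.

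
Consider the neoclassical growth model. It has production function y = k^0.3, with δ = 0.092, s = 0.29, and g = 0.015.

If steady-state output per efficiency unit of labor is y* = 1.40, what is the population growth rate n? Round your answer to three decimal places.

Steady state requires s·f(k) = (n + g + δ)·k, i.e. s·k^α = (n + g + δ)·k.
Since y* = [s/(n + g + δ)]^(α/(1−α)), we have s/(n + g + δ) = (y*)^((1−α)/α) = 1.40^2.3333 = 2.1926.
Therefore n + g + δ = s / 2.1926 = 0.29 / 2.1926 = 0.1323, so n = 0.1323 − 0.107 = 0.0253.

n ≈ 0.025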